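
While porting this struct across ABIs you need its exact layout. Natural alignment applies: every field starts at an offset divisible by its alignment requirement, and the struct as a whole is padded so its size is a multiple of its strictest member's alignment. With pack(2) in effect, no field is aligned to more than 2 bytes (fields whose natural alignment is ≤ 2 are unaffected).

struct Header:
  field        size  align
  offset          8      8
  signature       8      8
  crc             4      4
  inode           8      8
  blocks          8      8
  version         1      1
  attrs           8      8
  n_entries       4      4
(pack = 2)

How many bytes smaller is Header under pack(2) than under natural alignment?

natural layout:
  0..8  offset  (8B, 8-aligned)
  8..16  signature  (8B, 8-aligned)
  16..20  crc  (4B, 4-aligned)
  20..24  -- padding (4B)
  24..32  inode  (8B, 8-aligned)
  32..40  blocks  (8B, 8-aligned)
  40..41  version  (1B, 1-aligned)
  41..48  -- padding (7B)
  48..56  attrs  (8B, 8-aligned)
  56..60  n_entries  (4B, 4-aligned)
  60..64  -- tail padding (4B)
  sizeof = 64, alignof = 8
packed(2) layout:
  0..8  offset  (8B, 2-aligned)
  8..16  signature  (8B, 2-aligned)
  16..20  crc  (4B, 2-aligned)
  20..28  inode  (8B, 2-aligned)
  28..36  blocks  (8B, 2-aligned)
  36..37  version  (1B, 1-aligned)
  37..38  -- padding (1B)
  38..46  attrs  (8B, 2-aligned)
  46..50  n_entries  (4B, 2-aligned)
  sizeof = 50, alignof = 2
64 − 50 = 14

14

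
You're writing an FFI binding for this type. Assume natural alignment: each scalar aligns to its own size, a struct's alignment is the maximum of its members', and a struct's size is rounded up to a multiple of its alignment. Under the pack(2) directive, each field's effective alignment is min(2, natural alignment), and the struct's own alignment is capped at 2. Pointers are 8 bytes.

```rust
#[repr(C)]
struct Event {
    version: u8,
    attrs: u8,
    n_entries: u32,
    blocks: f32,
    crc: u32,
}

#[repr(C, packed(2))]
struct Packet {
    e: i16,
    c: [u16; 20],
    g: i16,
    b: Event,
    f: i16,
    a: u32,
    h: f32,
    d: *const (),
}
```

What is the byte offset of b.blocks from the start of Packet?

Event: 0..1  version  (1B, 1-aligned); 1..2  attrs  (1B, 1-aligned); 2..4  -- padding (2B); 4..8  n_entries  (4B, 4-aligned); 8..12  blocks  (4B, 4-aligned); 12..16  crc  (4B, 4-aligned); sizeof = 16, alignof = 4
0..2  e  (2B, 2-aligned)
2..42  c  (40B, 2-aligned)
42..44  g  (2B, 2-aligned)
44..60  b  (16B, 2-aligned)
within Event: blocks at 8
44 + 8 = 52

52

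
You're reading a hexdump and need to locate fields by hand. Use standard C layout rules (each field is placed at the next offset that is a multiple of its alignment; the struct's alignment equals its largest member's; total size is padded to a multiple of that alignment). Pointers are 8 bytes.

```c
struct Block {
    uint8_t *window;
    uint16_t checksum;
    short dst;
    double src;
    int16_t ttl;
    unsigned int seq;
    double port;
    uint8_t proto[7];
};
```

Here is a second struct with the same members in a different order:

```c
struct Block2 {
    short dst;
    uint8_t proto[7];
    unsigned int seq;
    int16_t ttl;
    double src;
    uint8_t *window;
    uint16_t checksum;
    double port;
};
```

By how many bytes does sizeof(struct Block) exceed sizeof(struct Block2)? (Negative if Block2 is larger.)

-8

0..8  window  (8B, 8-aligned)
8..10  checksum  (2B, 2-aligned)
10..12  dst  (2B, 2-aligned)
12..16  -- padding (4B)
16..24  src  (8B, 8-aligned)
24..26  ttl  (2B, 2-aligned)
26..28  -- padding (2B)
28..32  seq  (4B, 4-aligned)
32..40  port  (8B, 8-aligned)
40..47  proto  (7B, 1-aligned)
47..48  -- tail padding (1B)
sizeof = 48, alignof = 8
— Block2 —
0..2  dst  (2B, 2-aligned)
2..9  proto  (7B, 1-aligned)
9..12  -- padding (3B)
12..16  seq  (4B, 4-aligned)
16..18  ttl  (2B, 2-aligned)
18..24  -- padding (6B)
24..32  src  (8B, 8-aligned)
32..40  window  (8B, 8-aligned)
40..42  checksum  (2B, 2-aligned)
42..48  -- padding (6B)
48..56  port  (8B, 8-aligned)
sizeof = 56, alignof = 8
48 − 56 = -8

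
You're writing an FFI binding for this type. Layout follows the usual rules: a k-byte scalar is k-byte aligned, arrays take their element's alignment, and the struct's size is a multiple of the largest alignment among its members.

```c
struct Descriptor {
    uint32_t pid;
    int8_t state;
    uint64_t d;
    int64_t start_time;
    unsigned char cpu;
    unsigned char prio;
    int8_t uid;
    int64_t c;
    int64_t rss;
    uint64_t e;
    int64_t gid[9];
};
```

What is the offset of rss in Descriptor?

40

pid at 0 (size 4, align 4) → ends 4
state at 4 (size 1, align 1) → ends 5
pad 3 to align 8 for d
d at 8 (size 8, align 8) → ends 16
start_time at 16 (size 8, align 8) → ends 24
cpu at 24 (size 1, align 1) → ends 25
prio at 25 (size 1, align 1) → ends 26
uid at 26 (size 1, align 1) → ends 27
pad 5 to align 8 for c
c at 32 (size 8, align 8) → ends 40
rss at 40 (size 8, align 8) → ends 48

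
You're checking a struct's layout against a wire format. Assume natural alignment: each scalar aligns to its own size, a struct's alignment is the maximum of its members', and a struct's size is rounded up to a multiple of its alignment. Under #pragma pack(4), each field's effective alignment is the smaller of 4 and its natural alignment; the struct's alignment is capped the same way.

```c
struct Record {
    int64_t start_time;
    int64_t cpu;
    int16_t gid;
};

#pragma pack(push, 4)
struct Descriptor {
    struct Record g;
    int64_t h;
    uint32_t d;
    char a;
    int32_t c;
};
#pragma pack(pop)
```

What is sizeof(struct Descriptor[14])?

616

Record: 0..8  start_time  (8B, 8-aligned); 8..16  cpu  (8B, 8-aligned); 16..18  gid  (2B, 2-aligned); 18..24  -- tail padding (6B); sizeof = 24, alignof = 8
0..24  g  (24B, 4-aligned)
24..32  h  (8B, 4-aligned)
32..36  d  (4B, 4-aligned)
36..37  a  (1B, 1-aligned)
37..40  -- padding (3B)
40..44  c  (4B, 4-aligned)
sizeof = 44, alignof = 4
array of 14: 14 × 44 = 616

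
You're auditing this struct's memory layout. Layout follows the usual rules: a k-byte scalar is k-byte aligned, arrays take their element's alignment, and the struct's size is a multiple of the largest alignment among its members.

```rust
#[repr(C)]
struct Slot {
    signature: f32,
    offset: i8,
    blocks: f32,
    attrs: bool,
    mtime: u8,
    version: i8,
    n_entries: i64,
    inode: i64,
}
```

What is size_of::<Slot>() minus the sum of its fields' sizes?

0..4  signature  (4B, 4-aligned)
4..5  offset  (1B, 1-aligned)
5..8  -- padding (3B)
8..12  blocks  (4B, 4-aligned)
12..13  attrs  (1B, 1-aligned)
13..14  mtime  (1B, 1-aligned)
14..15  version  (1B, 1-aligned)
15..16  -- padding (1B)
16..24  n_entries  (8B, 8-aligned)
24..32  inode  (8B, 8-aligned)
sizeof = 32, alignof = 8
data bytes 28, size 32 → padding 4

4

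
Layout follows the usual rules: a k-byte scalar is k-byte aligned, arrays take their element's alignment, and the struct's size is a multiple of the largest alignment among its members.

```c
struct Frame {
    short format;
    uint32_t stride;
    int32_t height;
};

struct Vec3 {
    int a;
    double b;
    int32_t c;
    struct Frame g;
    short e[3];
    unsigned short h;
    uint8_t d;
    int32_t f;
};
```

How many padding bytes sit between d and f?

3

Frame: format at 0 (size 2, align 2) → ends 2; pad 2 to align 4 for stride; stride at 4 (size 4, align 4) → ends 8; height at 8 (size 4, align 4) → ends 12; total 12 bytes, alignment 4
a at 0 (size 4, align 4) → ends 4
pad 4 to align 8 for b
b at 8 (size 8, align 8) → ends 16
c at 16 (size 4, align 4) → ends 20
g at 20 (size 12, align 4) → ends 32
e at 32 (size 6, align 2) → ends 38
h at 38 (size 2, align 2) → ends 40
d at 40 (size 1, align 1) → ends 41
pad 3 to align 4 for f
f at 44 (size 4, align 4) → ends 48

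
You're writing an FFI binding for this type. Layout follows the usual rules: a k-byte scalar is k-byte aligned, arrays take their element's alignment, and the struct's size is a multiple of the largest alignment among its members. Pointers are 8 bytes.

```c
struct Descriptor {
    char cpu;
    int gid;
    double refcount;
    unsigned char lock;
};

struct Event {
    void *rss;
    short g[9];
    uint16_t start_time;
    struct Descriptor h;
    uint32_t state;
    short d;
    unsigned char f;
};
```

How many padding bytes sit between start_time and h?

Descriptor: cpu at 0 (size 1, align 1) → ends 1; pad 3 to align 4 for gid; gid at 4 (size 4, align 4) → ends 8; refcount at 8 (size 8, align 8) → ends 16; lock at 16 (size 1, align 1) → ends 17; tail pad 7 to reach multiple of 8; total 24 bytes, alignment 8
rss at 0 (size 8, align 8) → ends 8
g at 8 (size 18, align 2) → ends 26
start_time at 26 (size 2, align 2) → ends 28
pad 4 to align 8 for h
h at 32 (size 24, align 8) → ends 56

4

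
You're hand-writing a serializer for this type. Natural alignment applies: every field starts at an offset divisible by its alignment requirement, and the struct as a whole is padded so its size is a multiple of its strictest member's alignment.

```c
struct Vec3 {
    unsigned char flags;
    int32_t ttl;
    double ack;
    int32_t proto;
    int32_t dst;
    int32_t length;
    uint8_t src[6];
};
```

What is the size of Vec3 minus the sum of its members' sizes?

9

flags at 0 (size 1, align 1) → ends 1
pad 3 to align 4 for ttl
ttl at 4 (size 4, align 4) → ends 8
ack at 8 (size 8, align 8) → ends 16
proto at 16 (size 4, align 4) → ends 20
dst at 20 (size 4, align 4) → ends 24
length at 24 (size 4, align 4) → ends 28
src at 28 (size 6, align 1) → ends 34
tail pad 6 to reach multiple of 8
total 40 bytes, alignment 8
data bytes 31, size 40 → padding 9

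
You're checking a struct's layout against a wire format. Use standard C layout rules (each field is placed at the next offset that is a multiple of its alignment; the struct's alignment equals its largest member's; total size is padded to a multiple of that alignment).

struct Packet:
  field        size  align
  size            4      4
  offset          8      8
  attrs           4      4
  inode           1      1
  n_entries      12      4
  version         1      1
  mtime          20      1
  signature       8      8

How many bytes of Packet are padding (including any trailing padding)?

14

size at 0 (size 4, align 4) → ends 4
pad 4 to align 8 for offset
offset at 8 (size 8, align 8) → ends 16
attrs at 16 (size 4, align 4) → ends 20
inode at 20 (size 1, align 1) → ends 21
pad 3 to align 4 for n_entries
n_entries at 24 (size 12, align 4) → ends 36
version at 36 (size 1, align 1) → ends 37
mtime at 37 (size 20, align 1) → ends 57
pad 7 to align 8 for signature
signature at 64 (size 8, align 8) → ends 72
total 72 bytes, alignment 8
data bytes 58, size 72 → padding 14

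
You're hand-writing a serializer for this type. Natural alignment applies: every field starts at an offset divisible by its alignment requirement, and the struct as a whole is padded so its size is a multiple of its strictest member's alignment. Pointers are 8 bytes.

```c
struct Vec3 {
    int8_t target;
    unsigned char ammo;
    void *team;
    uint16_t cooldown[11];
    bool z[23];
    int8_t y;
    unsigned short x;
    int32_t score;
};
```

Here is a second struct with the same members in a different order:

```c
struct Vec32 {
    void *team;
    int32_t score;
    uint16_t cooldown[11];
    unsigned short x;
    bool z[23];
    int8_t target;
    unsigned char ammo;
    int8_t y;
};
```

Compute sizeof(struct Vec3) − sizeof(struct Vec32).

target at 0 (size 1, align 1) → ends 1
ammo at 1 (size 1, align 1) → ends 2
pad 6 to align 8 for team
team at 8 (size 8, align 8) → ends 16
cooldown at 16 (size 22, align 2) → ends 38
z at 38 (size 23, align 1) → ends 61
y at 61 (size 1, align 1) → ends 62
x at 62 (size 2, align 2) → ends 64
score at 64 (size 4, align 4) → ends 68
tail pad 4 to reach multiple of 8
total 72 bytes, alignment 8
— Vec32 —
team at 0 (size 8, align 8) → ends 8
score at 8 (size 4, align 4) → ends 12
cooldown at 12 (size 22, align 2) → ends 34
x at 34 (size 2, align 2) → ends 36
z at 36 (size 23, align 1) → ends 59
target at 59 (size 1, align 1) → ends 60
ammo at 60 (size 1, align 1) → ends 61
y at 61 (size 1, align 1) → ends 62
tail pad 2 to reach multiple of 8
total 64 bytes, alignment 8
72 − 64 = 8

8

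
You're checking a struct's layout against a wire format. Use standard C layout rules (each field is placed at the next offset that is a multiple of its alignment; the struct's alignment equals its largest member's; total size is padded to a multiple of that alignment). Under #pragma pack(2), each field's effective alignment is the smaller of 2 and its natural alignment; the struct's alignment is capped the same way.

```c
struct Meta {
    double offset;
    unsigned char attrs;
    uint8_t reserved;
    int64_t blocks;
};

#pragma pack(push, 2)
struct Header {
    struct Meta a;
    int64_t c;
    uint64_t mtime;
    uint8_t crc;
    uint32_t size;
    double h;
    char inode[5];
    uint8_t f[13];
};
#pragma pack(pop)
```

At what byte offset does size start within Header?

Meta: offset at 0 (size 8, align 8) → ends 8; attrs at 8 (size 1, align 1) → ends 9; reserved at 9 (size 1, align 1) → ends 10; pad 6 to align 8 for blocks; blocks at 16 (size 8, align 8) → ends 24; total 24 bytes, alignment 8
a at 0 (size 24, align 2) → ends 24
c at 24 (size 8, align 2) → ends 32
mtime at 32 (size 8, align 2) → ends 40
crc at 40 (size 1, align 1) → ends 41
pad 1 to align 2 for size
size at 42 (size 4, align 2) → ends 46

42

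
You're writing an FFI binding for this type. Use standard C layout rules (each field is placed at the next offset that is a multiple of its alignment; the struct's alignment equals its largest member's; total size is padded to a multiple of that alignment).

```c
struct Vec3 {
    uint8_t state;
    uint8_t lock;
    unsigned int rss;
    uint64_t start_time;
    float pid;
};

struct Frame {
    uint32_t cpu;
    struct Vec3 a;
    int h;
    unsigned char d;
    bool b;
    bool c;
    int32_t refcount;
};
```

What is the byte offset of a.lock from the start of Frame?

Vec3: state at 0 (size 1, align 1) → ends 1; lock at 1 (size 1, align 1) → ends 2; pad 2 to align 4 for rss; rss at 4 (size 4, align 4) → ends 8; start_time at 8 (size 8, align 8) → ends 16; pid at 16 (size 4, align 4) → ends 20; tail pad 4 to reach multiple of 8; total 24 bytes, alignment 8
cpu at 0 (size 4, align 4) → ends 4
pad 4 to align 8 for a
a at 8 (size 24, align 8) → ends 32
within Vec3: lock at 1
8 + 1 = 9

9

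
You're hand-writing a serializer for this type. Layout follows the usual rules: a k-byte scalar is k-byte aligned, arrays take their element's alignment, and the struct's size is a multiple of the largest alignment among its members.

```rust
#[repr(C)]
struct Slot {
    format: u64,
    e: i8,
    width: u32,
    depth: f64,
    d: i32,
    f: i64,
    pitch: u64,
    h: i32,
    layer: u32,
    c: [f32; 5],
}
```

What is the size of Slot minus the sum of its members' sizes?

11

format at 0 (size 8, align 8) → ends 8
e at 8 (size 1, align 1) → ends 9
pad 3 to align 4 for width
width at 12 (size 4, align 4) → ends 16
depth at 16 (size 8, align 8) → ends 24
d at 24 (size 4, align 4) → ends 28
pad 4 to align 8 for f
f at 32 (size 8, align 8) → ends 40
pitch at 40 (size 8, align 8) → ends 48
h at 48 (size 4, align 4) → ends 52
layer at 52 (size 4, align 4) → ends 56
c at 56 (size 20, align 4) → ends 76
tail pad 4 to reach multiple of 8
total 80 bytes, alignment 8
data bytes 69, size 80 → padding 11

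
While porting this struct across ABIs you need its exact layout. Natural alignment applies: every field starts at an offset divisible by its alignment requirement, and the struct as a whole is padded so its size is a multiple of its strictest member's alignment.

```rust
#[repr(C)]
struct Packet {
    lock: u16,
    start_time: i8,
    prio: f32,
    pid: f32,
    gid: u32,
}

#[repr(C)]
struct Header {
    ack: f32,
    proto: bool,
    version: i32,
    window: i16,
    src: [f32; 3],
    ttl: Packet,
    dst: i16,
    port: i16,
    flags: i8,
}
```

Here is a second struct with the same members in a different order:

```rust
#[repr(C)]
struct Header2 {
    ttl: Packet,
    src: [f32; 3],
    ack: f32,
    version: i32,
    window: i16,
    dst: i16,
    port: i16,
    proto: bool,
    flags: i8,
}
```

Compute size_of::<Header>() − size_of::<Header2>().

Packet: lock at 0 (size 2, align 2) → ends 2; start_time at 2 (size 1, align 1) → ends 3; pad 1 to align 4 for prio; prio at 4 (size 4, align 4) → ends 8; pid at 8 (size 4, align 4) → ends 12; gid at 12 (size 4, align 4) → ends 16; total 16 bytes, alignment 4
ack at 0 (size 4, align 4) → ends 4
proto at 4 (size 1, align 1) → ends 5
pad 3 to align 4 for version
version at 8 (size 4, align 4) → ends 12
window at 12 (size 2, align 2) → ends 14
pad 2 to align 4 for src
src at 16 (size 12, align 4) → ends 28
ttl at 28 (size 16, align 4) → ends 44
dst at 44 (size 2, align 2) → ends 46
port at 46 (size 2, align 2) → ends 48
flags at 48 (size 1, align 1) → ends 49
tail pad 3 to reach multiple of 4
total 52 bytes, alignment 4
— Header2 —
ttl at 0 (size 16, align 4) → ends 16
src at 16 (size 12, align 4) → ends 28
ack at 28 (size 4, align 4) → ends 32
version at 32 (size 4, align 4) → ends 36
window at 36 (size 2, align 2) → ends 38
dst at 38 (size 2, align 2) → ends 40
port at 40 (size 2, align 2) → ends 42
proto at 42 (size 1, align 1) → ends 43
flags at 43 (size 1, align 1) → ends 44
total 44 bytes, alignment 4
52 − 44 = 8

8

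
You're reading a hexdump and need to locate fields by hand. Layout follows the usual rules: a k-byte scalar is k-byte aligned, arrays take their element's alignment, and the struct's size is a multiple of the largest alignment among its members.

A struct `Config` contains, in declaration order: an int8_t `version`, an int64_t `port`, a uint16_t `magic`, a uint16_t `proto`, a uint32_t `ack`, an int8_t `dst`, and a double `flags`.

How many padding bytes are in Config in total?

0..1  version  (1B, 1-aligned)
1..8  -- padding (7B)
8..16  port  (8B, 8-aligned)
16..18  magic  (2B, 2-aligned)
18..20  proto  (2B, 2-aligned)
20..24  ack  (4B, 4-aligned)
24..25  dst  (1B, 1-aligned)
25..32  -- padding (7B)
32..40  flags  (8B, 8-aligned)
sizeof = 40, alignof = 8
data bytes 26, size 40 → padding 14

14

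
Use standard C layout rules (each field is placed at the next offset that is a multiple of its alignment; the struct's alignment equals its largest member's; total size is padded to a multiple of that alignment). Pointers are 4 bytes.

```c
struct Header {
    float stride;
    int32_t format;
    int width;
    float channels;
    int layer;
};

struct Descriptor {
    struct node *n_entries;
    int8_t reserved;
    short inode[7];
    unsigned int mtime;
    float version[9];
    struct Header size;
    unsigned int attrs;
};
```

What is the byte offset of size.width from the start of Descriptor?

Header: 0..4  stride  (4B, 4-aligned); 4..8  format  (4B, 4-aligned); 8..12  width  (4B, 4-aligned); 12..16  channels  (4B, 4-aligned); 16..20  layer  (4B, 4-aligned); sizeof = 20, alignof = 4
0..4  n_entries  (4B, 4-aligned)
4..5  reserved  (1B, 1-aligned)
5..6  -- padding (1B)
6..20  inode  (14B, 2-aligned)
20..24  mtime  (4B, 4-aligned)
24..60  version  (36B, 4-aligned)
60..80  size  (20B, 4-aligned)
within Header: width at 8
60 + 8 = 68

68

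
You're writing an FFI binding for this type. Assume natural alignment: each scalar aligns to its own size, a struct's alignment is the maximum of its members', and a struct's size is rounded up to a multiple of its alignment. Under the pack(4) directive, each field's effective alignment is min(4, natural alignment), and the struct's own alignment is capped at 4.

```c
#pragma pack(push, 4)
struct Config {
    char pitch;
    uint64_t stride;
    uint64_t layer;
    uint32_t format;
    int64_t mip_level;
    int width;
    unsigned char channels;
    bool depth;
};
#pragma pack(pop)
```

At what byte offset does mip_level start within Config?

24

0..1  pitch  (1B, 1-aligned)
1..4  -- padding (3B)
4..12  stride  (8B, 4-aligned)
12..20  layer  (8B, 4-aligned)
20..24  format  (4B, 4-aligned)
24..32  mip_level  (8B, 4-aligned)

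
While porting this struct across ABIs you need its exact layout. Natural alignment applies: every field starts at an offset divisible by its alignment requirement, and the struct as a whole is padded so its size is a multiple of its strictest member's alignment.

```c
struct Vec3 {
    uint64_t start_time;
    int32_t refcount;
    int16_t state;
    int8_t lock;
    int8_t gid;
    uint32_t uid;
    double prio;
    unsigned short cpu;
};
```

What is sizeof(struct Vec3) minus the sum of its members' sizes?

10

0..8  start_time  (8B, 8-aligned)
8..12  refcount  (4B, 4-aligned)
12..14  state  (2B, 2-aligned)
14..15  lock  (1B, 1-aligned)
15..16  gid  (1B, 1-aligned)
16..20  uid  (4B, 4-aligned)
20..24  -- padding (4B)
24..32  prio  (8B, 8-aligned)
32..34  cpu  (2B, 2-aligned)
34..40  -- tail padding (6B)
sizeof = 40, alignof = 8
data bytes 30, size 40 → padding 10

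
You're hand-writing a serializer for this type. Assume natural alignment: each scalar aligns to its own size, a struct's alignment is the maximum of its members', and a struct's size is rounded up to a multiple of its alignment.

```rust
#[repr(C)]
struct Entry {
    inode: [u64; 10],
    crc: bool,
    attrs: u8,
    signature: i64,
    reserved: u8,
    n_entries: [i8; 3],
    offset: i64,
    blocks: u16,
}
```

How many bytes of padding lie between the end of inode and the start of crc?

0

inode at 0 (size 80, align 8) → ends 80
crc at 80 (size 1, align 1) → ends 81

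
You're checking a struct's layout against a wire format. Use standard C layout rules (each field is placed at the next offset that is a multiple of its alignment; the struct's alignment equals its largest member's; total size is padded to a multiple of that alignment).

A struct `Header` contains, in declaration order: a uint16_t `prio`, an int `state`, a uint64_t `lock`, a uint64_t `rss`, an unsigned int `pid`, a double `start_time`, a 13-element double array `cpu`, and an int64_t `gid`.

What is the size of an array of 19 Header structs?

prio at 0 (size 2, align 2) → ends 2
pad 2 to align 4 for state
state at 4 (size 4, align 4) → ends 8
lock at 8 (size 8, align 8) → ends 16
rss at 16 (size 8, align 8) → ends 24
pid at 24 (size 4, align 4) → ends 28
pad 4 to align 8 for start_time
start_time at 32 (size 8, align 8) → ends 40
cpu at 40 (size 104, align 8) → ends 144
gid at 144 (size 8, align 8) → ends 152
total 152 bytes, alignment 8
array of 19: 19 × 152 = 2888

2888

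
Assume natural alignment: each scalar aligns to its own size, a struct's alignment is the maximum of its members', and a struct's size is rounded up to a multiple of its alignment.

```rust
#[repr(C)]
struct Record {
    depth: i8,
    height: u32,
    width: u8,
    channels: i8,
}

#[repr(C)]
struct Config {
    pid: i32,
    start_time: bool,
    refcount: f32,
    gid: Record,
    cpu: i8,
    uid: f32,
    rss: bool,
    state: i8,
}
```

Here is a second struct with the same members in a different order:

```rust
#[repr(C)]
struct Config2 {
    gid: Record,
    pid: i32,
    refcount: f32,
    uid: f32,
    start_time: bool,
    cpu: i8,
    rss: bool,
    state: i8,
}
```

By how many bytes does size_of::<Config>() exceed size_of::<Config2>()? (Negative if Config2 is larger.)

Record: @0: depth [1B, align 1] → 1; +3 pad (align 4); @4: height [4B, align 4] → 8; @8: width [1B, align 1] → 9; @9: channels [1B, align 1] → 10; +2 tail pad (align 4); size 12, align 4
@0: pid [4B, align 4] → 4
@4: start_time [1B, align 1] → 5
+3 pad (align 4)
@8: refcount [4B, align 4] → 12
@12: gid [12B, align 4] → 24
@24: cpu [1B, align 1] → 25
+3 pad (align 4)
@28: uid [4B, align 4] → 32
@32: rss [1B, align 1] → 33
@33: state [1B, align 1] → 34
+2 tail pad (align 4)
size 36, align 4
— Config2 —
@0: gid [12B, align 4] → 12
@12: pid [4B, align 4] → 16
@16: refcount [4B, align 4] → 20
@20: uid [4B, align 4] → 24
@24: start_time [1B, align 1] → 25
@25: cpu [1B, align 1] → 26
@26: rss [1B, align 1] → 27
@27: state [1B, align 1] → 28
size 28, align 4
36 − 28 = 8

8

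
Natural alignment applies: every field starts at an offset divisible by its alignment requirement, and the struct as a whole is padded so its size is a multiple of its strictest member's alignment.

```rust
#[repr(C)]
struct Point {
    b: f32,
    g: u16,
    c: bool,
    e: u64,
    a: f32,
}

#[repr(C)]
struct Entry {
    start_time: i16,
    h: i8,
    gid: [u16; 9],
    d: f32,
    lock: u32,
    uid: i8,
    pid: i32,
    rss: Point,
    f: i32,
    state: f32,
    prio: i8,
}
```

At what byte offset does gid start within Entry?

Point: b at 0 (size 4, align 4) → ends 4; g at 4 (size 2, align 2) → ends 6; c at 6 (size 1, align 1) → ends 7; pad 1 to align 8 for e; e at 8 (size 8, align 8) → ends 16; a at 16 (size 4, align 4) → ends 20; tail pad 4 to reach multiple of 8; total 24 bytes, alignment 8
start_time at 0 (size 2, align 2) → ends 2
h at 2 (size 1, align 1) → ends 3
pad 1 to align 2 for gid
gid at 4 (size 18, align 2) → ends 22

4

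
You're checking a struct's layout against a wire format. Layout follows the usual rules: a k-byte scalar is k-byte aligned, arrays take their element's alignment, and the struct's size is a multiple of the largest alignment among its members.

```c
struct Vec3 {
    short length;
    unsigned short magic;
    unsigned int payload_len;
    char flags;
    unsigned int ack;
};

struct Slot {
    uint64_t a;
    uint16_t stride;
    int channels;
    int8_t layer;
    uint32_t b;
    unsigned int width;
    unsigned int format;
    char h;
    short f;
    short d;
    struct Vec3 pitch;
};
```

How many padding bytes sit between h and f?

Vec3: length at 0 (size 2, align 2) → ends 2; magic at 2 (size 2, align 2) → ends 4; payload_len at 4 (size 4, align 4) → ends 8; flags at 8 (size 1, align 1) → ends 9; pad 3 to align 4 for ack; ack at 12 (size 4, align 4) → ends 16; total 16 bytes, alignment 4
a at 0 (size 8, align 8) → ends 8
stride at 8 (size 2, align 2) → ends 10
pad 2 to align 4 for channels
channels at 12 (size 4, align 4) → ends 16
layer at 16 (size 1, align 1) → ends 17
pad 3 to align 4 for b
b at 20 (size 4, align 4) → ends 24
width at 24 (size 4, align 4) → ends 28
format at 28 (size 4, align 4) → ends 32
h at 32 (size 1, align 1) → ends 33
pad 1 to align 2 for f
f at 34 (size 2, align 2) → ends 36

1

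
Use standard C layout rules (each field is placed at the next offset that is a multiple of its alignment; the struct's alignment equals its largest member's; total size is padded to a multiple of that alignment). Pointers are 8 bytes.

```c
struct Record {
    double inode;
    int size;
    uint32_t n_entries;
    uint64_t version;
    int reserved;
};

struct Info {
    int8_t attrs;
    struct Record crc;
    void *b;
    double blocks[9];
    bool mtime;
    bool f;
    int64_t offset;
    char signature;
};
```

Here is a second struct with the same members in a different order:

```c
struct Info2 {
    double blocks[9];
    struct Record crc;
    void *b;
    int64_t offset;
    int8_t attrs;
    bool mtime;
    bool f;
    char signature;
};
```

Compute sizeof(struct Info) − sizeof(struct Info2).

16

Record: inode at 0 (size 8, align 8) → ends 8; size at 8 (size 4, align 4) → ends 12; n_entries at 12 (size 4, align 4) → ends 16; version at 16 (size 8, align 8) → ends 24; reserved at 24 (size 4, align 4) → ends 28; tail pad 4 to reach multiple of 8; total 32 bytes, alignment 8
attrs at 0 (size 1, align 1) → ends 1
pad 7 to align 8 for crc
crc at 8 (size 32, align 8) → ends 40
b at 40 (size 8, align 8) → ends 48
blocks at 48 (size 72, align 8) → ends 120
mtime at 120 (size 1, align 1) → ends 121
f at 121 (size 1, align 1) → ends 122
pad 6 to align 8 for offset
offset at 128 (size 8, align 8) → ends 136
signature at 136 (size 1, align 1) → ends 137
tail pad 7 to reach multiple of 8
total 144 bytes, alignment 8
— Info2 —
blocks at 0 (size 72, align 8) → ends 72
crc at 72 (size 32, align 8) → ends 104
b at 104 (size 8, align 8) → ends 112
offset at 112 (size 8, align 8) → ends 120
attrs at 120 (size 1, align 1) → ends 121
mtime at 121 (size 1, align 1) → ends 122
f at 122 (size 1, align 1) → ends 123
signature at 123 (size 1, align 1) → ends 124
tail pad 4 to reach multiple of 8
total 128 bytes, alignment 8
144 − 128 = 16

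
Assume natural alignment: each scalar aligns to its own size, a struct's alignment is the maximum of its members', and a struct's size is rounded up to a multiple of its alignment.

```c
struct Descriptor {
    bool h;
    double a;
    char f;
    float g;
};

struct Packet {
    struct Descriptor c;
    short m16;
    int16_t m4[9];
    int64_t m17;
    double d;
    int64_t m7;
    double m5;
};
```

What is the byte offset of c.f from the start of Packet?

16

Descriptor: @0: h [1B, align 1] → 1; +7 pad (align 8); @8: a [8B, align 8] → 16; @16: f [1B, align 1] → 17; +3 pad (align 4); @20: g [4B, align 4] → 24; size 24, align 8
@0: c [24B, align 8] → 24
within Descriptor: f at 16
0 + 16 = 16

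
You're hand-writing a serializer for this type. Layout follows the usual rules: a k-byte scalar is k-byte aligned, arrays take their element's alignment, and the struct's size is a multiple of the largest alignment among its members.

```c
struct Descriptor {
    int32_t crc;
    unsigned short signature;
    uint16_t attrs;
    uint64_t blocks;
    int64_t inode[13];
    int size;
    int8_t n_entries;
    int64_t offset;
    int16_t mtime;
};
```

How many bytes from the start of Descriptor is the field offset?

128

@0: crc [4B, align 4] → 4
@4: signature [2B, align 2] → 6
@6: attrs [2B, align 2] → 8
@8: blocks [8B, align 8] → 16
@16: inode [104B, align 8] → 120
@120: size [4B, align 4] → 124
@124: n_entries [1B, align 1] → 125
+3 pad (align 8)
@128: offset [8B, align 8] → 136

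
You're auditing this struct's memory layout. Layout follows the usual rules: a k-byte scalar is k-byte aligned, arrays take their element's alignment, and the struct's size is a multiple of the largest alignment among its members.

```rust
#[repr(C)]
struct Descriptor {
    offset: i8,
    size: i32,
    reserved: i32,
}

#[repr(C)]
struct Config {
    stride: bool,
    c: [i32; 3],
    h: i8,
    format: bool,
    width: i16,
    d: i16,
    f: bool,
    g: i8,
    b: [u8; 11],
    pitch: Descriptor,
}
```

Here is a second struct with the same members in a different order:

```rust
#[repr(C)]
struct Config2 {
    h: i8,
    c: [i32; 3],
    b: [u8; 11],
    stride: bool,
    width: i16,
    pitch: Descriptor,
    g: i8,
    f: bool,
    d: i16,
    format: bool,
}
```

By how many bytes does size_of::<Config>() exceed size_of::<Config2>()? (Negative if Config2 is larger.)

Descriptor: offset at 0 (size 1, align 1) → ends 1; pad 3 to align 4 for size; size at 4 (size 4, align 4) → ends 8; reserved at 8 (size 4, align 4) → ends 12; total 12 bytes, alignment 4
stride at 0 (size 1, align 1) → ends 1
pad 3 to align 4 for c
c at 4 (size 12, align 4) → ends 16
h at 16 (size 1, align 1) → ends 17
format at 17 (size 1, align 1) → ends 18
width at 18 (size 2, align 2) → ends 20
d at 20 (size 2, align 2) → ends 22
f at 22 (size 1, align 1) → ends 23
g at 23 (size 1, align 1) → ends 24
b at 24 (size 11, align 1) → ends 35
pad 1 to align 4 for pitch
pitch at 36 (size 12, align 4) → ends 48
total 48 bytes, alignment 4
— Config2 —
h at 0 (size 1, align 1) → ends 1
pad 3 to align 4 for c
c at 4 (size 12, align 4) → ends 16
b at 16 (size 11, align 1) → ends 27
stride at 27 (size 1, align 1) → ends 28
width at 28 (size 2, align 2) → ends 30
pad 2 to align 4 for pitch
pitch at 32 (size 12, align 4) → ends 44
g at 44 (size 1, align 1) → ends 45
f at 45 (size 1, align 1) → ends 46
d at 46 (size 2, align 2) → ends 48
format at 48 (size 1, align 1) → ends 49
tail pad 3 to reach multiple of 4
total 52 bytes, alignment 4
48 − 52 = -4

-4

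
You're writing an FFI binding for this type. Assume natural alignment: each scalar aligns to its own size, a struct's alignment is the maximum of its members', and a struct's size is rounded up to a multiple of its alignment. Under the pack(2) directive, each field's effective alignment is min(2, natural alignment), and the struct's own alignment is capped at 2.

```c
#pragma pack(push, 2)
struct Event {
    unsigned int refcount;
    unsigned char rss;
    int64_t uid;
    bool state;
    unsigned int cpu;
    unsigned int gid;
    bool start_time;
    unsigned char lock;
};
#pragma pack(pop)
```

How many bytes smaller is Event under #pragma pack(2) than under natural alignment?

natural layout:
  0..4  refcount  (4B, 4-aligned)
  4..5  rss  (1B, 1-aligned)
  5..8  -- padding (3B)
  8..16  uid  (8B, 8-aligned)
  16..17  state  (1B, 1-aligned)
  17..20  -- padding (3B)
  20..24  cpu  (4B, 4-aligned)
  24..28  gid  (4B, 4-aligned)
  28..29  start_time  (1B, 1-aligned)
  29..30  lock  (1B, 1-aligned)
  30..32  -- tail padding (2B)
  sizeof = 32, alignof = 8
packed(2) layout:
  0..4  refcount  (4B, 2-aligned)
  4..5  rss  (1B, 1-aligned)
  5..6  -- padding (1B)
  6..14  uid  (8B, 2-aligned)
  14..15  state  (1B, 1-aligned)
  15..16  -- padding (1B)
  16..20  cpu  (4B, 2-aligned)
  20..24  gid  (4B, 2-aligned)
  24..25  start_time  (1B, 1-aligned)
  25..26  lock  (1B, 1-aligned)
  sizeof = 26, alignof = 2
32 − 26 = 6

6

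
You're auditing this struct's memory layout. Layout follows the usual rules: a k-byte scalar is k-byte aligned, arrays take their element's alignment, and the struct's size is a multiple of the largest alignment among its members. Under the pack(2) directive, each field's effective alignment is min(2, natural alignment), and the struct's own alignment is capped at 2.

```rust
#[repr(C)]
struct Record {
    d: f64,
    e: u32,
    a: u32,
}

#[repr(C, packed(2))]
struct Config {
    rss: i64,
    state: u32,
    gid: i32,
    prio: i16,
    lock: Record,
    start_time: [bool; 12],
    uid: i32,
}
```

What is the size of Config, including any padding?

Record: 0..8  d  (8B, 8-aligned); 8..12  e  (4B, 4-aligned); 12..16  a  (4B, 4-aligned); sizeof = 16, alignof = 8
0..8  rss  (8B, 2-aligned)
8..12  state  (4B, 2-aligned)
12..16  gid  (4B, 2-aligned)
16..18  prio  (2B, 2-aligned)
18..34  lock  (16B, 2-aligned)
34..46  start_time  (12B, 1-aligned)
46..50  uid  (4B, 2-aligned)
sizeof = 50, alignof = 2

50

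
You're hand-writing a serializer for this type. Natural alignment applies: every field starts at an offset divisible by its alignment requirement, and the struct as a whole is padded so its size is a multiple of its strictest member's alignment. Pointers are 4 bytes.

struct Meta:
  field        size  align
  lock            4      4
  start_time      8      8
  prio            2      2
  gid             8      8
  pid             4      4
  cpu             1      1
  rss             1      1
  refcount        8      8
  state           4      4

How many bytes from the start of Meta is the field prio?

lock at 0 (size 4, align 4) → ends 4
pad 4 to align 8 for start_time
start_time at 8 (size 8, align 8) → ends 16
prio at 16 (size 2, align 2) → ends 18

16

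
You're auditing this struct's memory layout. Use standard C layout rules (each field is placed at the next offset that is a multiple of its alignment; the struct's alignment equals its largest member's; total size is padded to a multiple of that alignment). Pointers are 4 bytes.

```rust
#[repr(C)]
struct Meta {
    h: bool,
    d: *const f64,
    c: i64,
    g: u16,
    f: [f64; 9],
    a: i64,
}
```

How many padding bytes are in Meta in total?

h at 0 (size 1, align 1) → ends 1
pad 3 to align 4 for d
d at 4 (size 4, align 4) → ends 8
c at 8 (size 8, align 8) → ends 16
g at 16 (size 2, align 2) → ends 18
pad 6 to align 8 for f
f at 24 (size 72, align 8) → ends 96
a at 96 (size 8, align 8) → ends 104
total 104 bytes, alignment 8
data bytes 95, size 104 → padding 9

9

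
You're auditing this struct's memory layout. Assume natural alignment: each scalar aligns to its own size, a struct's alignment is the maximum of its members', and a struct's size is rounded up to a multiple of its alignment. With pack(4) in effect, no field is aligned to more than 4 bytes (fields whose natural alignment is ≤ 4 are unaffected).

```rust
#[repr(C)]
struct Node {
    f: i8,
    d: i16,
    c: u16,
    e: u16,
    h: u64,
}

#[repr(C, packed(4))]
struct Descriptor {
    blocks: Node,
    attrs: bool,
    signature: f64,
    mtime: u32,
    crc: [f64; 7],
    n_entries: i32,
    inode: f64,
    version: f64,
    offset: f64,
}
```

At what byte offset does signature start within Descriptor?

20

Node: @0: f [1B, align 1] → 1; +1 pad (align 2); @2: d [2B, align 2] → 4; @4: c [2B, align 2] → 6; @6: e [2B, align 2] → 8; @8: h [8B, align 8] → 16; size 16, align 8
@0: blocks [16B, align 4] → 16
@16: attrs [1B, align 1] → 17
+3 pad (align 4)
@20: signature [8B, align 4] → 28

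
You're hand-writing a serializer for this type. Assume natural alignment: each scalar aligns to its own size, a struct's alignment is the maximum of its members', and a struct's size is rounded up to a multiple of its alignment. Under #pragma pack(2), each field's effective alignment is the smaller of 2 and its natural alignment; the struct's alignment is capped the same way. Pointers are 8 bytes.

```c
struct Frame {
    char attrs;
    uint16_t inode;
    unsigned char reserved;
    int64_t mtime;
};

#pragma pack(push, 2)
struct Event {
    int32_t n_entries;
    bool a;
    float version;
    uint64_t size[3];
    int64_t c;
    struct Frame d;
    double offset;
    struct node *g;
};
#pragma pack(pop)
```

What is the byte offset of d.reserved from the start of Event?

46

Frame: 0..1  attrs  (1B, 1-aligned); 1..2  -- padding (1B); 2..4  inode  (2B, 2-aligned); 4..5  reserved  (1B, 1-aligned); 5..8  -- padding (3B); 8..16  mtime  (8B, 8-aligned); sizeof = 16, alignof = 8
0..4  n_entries  (4B, 2-aligned)
4..5  a  (1B, 1-aligned)
5..6  -- padding (1B)
6..10  version  (4B, 2-aligned)
10..34  size  (24B, 2-aligned)
34..42  c  (8B, 2-aligned)
42..58  d  (16B, 2-aligned)
within Frame: reserved at 4
42 + 4 = 46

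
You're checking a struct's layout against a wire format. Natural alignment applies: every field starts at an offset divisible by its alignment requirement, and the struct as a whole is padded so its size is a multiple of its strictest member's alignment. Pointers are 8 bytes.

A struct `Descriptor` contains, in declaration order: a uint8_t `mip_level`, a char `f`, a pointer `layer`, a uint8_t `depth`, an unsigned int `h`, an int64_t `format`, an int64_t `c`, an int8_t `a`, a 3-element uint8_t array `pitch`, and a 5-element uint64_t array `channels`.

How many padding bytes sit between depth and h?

3

@0: mip_level [1B, align 1] → 1
@1: f [1B, align 1] → 2
+6 pad (align 8)
@8: layer [8B, align 8] → 16
@16: depth [1B, align 1] → 17
+3 pad (align 4)
@20: h [4B, align 4] → 24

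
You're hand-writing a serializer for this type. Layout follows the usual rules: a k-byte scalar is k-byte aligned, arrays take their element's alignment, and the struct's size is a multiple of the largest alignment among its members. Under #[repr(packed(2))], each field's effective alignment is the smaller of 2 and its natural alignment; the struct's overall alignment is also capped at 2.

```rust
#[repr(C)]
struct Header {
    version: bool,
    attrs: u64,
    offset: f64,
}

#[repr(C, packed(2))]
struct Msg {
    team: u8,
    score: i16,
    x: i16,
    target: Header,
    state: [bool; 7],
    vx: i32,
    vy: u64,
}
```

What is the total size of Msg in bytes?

Header: 0..1  version  (1B, 1-aligned); 1..8  -- padding (7B); 8..16  attrs  (8B, 8-aligned); 16..24  offset  (8B, 8-aligned); sizeof = 24, alignof = 8
0..1  team  (1B, 1-aligned)
1..2  -- padding (1B)
2..4  score  (2B, 2-aligned)
4..6  x  (2B, 2-aligned)
6..30  target  (24B, 2-aligned)
30..37  state  (7B, 1-aligned)
37..38  -- padding (1B)
38..42  vx  (4B, 2-aligned)
42..50  vy  (8B, 2-aligned)
sizeof = 50, alignof = 2

50 bytes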